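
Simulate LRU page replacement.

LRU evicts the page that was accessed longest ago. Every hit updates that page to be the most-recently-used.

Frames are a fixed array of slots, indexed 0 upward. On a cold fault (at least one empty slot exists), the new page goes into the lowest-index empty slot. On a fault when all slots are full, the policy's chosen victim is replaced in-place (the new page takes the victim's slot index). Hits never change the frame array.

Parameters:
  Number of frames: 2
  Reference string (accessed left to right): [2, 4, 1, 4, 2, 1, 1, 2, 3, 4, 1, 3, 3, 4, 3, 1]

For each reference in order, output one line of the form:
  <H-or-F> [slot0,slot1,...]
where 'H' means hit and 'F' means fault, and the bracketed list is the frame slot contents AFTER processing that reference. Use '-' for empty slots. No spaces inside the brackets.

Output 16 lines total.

F [2,-]
F [2,4]
F [1,4]
H [1,4]
F [2,4]
F [2,1]
H [2,1]
H [2,1]
F [2,3]
F [4,3]
F [4,1]
F [3,1]
H [3,1]
F [3,4]
H [3,4]
F [3,1]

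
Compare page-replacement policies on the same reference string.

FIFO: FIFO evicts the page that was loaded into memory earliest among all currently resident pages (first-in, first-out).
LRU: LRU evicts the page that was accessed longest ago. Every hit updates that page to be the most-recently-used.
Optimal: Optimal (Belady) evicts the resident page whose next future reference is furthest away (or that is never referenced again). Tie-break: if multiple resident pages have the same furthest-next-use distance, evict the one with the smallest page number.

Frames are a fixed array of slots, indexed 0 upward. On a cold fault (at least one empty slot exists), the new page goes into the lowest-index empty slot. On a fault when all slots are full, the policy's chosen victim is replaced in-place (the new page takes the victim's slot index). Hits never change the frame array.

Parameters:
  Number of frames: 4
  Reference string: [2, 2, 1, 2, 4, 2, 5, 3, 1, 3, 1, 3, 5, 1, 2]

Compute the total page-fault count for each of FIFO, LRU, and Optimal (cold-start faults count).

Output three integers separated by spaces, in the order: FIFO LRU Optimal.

Answer: 6 6 5

Derivation:
--- FIFO ---
  step 0: ref 2 -> FAULT, frames=[2,-,-,-] (faults so far: 1)
  step 1: ref 2 -> HIT, frames=[2,-,-,-] (faults so far: 1)
  step 2: ref 1 -> FAULT, frames=[2,1,-,-] (faults so far: 2)
  step 3: ref 2 -> HIT, frames=[2,1,-,-] (faults so far: 2)
  step 4: ref 4 -> FAULT, frames=[2,1,4,-] (faults so far: 3)
  step 5: ref 2 -> HIT, frames=[2,1,4,-] (faults so far: 3)
  step 6: ref 5 -> FAULT, frames=[2,1,4,5] (faults so far: 4)
  step 7: ref 3 -> FAULT, evict 2, frames=[3,1,4,5] (faults so far: 5)
  step 8: ref 1 -> HIT, frames=[3,1,4,5] (faults so far: 5)
  step 9: ref 3 -> HIT, frames=[3,1,4,5] (faults so far: 5)
  step 10: ref 1 -> HIT, frames=[3,1,4,5] (faults so far: 5)
  step 11: ref 3 -> HIT, frames=[3,1,4,5] (faults so far: 5)
  step 12: ref 5 -> HIT, frames=[3,1,4,5] (faults so far: 5)
  step 13: ref 1 -> HIT, frames=[3,1,4,5] (faults so far: 5)
  step 14: ref 2 -> FAULT, evict 1, frames=[3,2,4,5] (faults so far: 6)
  FIFO total faults: 6
--- LRU ---
  step 0: ref 2 -> FAULT, frames=[2,-,-,-] (faults so far: 1)
  step 1: ref 2 -> HIT, frames=[2,-,-,-] (faults so far: 1)
  step 2: ref 1 -> FAULT, frames=[2,1,-,-] (faults so far: 2)
  step 3: ref 2 -> HIT, frames=[2,1,-,-] (faults so far: 2)
  step 4: ref 4 -> FAULT, frames=[2,1,4,-] (faults so far: 3)
  step 5: ref 2 -> HIT, frames=[2,1,4,-] (faults so far: 3)
  step 6: ref 5 -> FAULT, frames=[2,1,4,5] (faults so far: 4)
  step 7: ref 3 -> FAULT, evict 1, frames=[2,3,4,5] (faults so far: 5)
  step 8: ref 1 -> FAULT, evict 4, frames=[2,3,1,5] (faults so far: 6)
  step 9: ref 3 -> HIT, frames=[2,3,1,5] (faults so far: 6)
  step 10: ref 1 -> HIT, frames=[2,3,1,5] (faults so far: 6)
  step 11: ref 3 -> HIT, frames=[2,3,1,5] (faults so far: 6)
  step 12: ref 5 -> HIT, frames=[2,3,1,5] (faults so far: 6)
  step 13: ref 1 -> HIT, frames=[2,3,1,5] (faults so far: 6)
  step 14: ref 2 -> HIT, frames=[2,3,1,5] (faults so far: 6)
  LRU total faults: 6
--- Optimal ---
  step 0: ref 2 -> FAULT, frames=[2,-,-,-] (faults so far: 1)
  step 1: ref 2 -> HIT, frames=[2,-,-,-] (faults so far: 1)
  step 2: ref 1 -> FAULT, frames=[2,1,-,-] (faults so far: 2)
  step 3: ref 2 -> HIT, frames=[2,1,-,-] (faults so far: 2)
  step 4: ref 4 -> FAULT, frames=[2,1,4,-] (faults so far: 3)
  step 5: ref 2 -> HIT, frames=[2,1,4,-] (faults so far: 3)
  step 6: ref 5 -> FAULT, frames=[2,1,4,5] (faults so far: 4)
  step 7: ref 3 -> FAULT, evict 4, frames=[2,1,3,5] (faults so far: 5)
  step 8: ref 1 -> HIT, frames=[2,1,3,5] (faults so far: 5)
  step 9: ref 3 -> HIT, frames=[2,1,3,5] (faults so far: 5)
  step 10: ref 1 -> HIT, frames=[2,1,3,5] (faults so far: 5)
  step 11: ref 3 -> HIT, frames=[2,1,3,5] (faults so far: 5)
  step 12: ref 5 -> HIT, frames=[2,1,3,5] (faults so far: 5)
  step 13: ref 1 -> HIT, frames=[2,1,3,5] (faults so far: 5)
  step 14: ref 2 -> HIT, frames=[2,1,3,5] (faults so far: 5)
  Optimal total faults: 5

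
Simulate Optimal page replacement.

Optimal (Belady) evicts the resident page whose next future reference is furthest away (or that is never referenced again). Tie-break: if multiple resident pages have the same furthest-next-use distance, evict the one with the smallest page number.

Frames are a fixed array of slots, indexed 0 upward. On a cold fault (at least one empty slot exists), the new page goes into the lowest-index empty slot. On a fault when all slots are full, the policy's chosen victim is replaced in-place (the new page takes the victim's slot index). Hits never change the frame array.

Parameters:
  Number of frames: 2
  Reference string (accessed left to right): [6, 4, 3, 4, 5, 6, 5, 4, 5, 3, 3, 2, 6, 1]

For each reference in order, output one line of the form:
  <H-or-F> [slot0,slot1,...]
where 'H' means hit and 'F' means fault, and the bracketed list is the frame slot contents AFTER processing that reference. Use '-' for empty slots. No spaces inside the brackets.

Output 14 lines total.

F [6,-]
F [6,4]
F [3,4]
H [3,4]
F [5,4]
F [5,6]
H [5,6]
F [5,4]
H [5,4]
F [5,3]
H [5,3]
F [5,2]
F [5,6]
F [1,6]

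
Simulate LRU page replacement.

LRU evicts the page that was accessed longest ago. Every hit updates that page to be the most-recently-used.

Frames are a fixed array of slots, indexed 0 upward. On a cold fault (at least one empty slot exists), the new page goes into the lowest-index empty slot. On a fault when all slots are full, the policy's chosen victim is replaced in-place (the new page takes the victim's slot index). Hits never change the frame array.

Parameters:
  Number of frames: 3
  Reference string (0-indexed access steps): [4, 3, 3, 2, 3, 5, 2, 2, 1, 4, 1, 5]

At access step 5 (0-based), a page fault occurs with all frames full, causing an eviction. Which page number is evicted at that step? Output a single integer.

Step 0: ref 4 -> FAULT, frames=[4,-,-]
Step 1: ref 3 -> FAULT, frames=[4,3,-]
Step 2: ref 3 -> HIT, frames=[4,3,-]
Step 3: ref 2 -> FAULT, frames=[4,3,2]
Step 4: ref 3 -> HIT, frames=[4,3,2]
Step 5: ref 5 -> FAULT, evict 4, frames=[5,3,2]
At step 5: evicted page 4

Answer: 4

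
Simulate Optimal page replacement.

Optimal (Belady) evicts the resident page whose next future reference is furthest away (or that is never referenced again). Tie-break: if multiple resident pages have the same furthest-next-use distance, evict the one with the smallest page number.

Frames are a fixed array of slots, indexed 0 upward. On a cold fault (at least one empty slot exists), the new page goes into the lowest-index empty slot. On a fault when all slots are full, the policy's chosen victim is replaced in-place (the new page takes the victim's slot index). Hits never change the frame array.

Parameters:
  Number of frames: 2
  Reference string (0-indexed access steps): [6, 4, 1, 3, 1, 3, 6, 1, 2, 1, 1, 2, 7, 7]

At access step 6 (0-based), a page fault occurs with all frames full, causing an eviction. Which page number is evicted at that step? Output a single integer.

Step 0: ref 6 -> FAULT, frames=[6,-]
Step 1: ref 4 -> FAULT, frames=[6,4]
Step 2: ref 1 -> FAULT, evict 4, frames=[6,1]
Step 3: ref 3 -> FAULT, evict 6, frames=[3,1]
Step 4: ref 1 -> HIT, frames=[3,1]
Step 5: ref 3 -> HIT, frames=[3,1]
Step 6: ref 6 -> FAULT, evict 3, frames=[6,1]
At step 6: evicted page 3

Answer: 3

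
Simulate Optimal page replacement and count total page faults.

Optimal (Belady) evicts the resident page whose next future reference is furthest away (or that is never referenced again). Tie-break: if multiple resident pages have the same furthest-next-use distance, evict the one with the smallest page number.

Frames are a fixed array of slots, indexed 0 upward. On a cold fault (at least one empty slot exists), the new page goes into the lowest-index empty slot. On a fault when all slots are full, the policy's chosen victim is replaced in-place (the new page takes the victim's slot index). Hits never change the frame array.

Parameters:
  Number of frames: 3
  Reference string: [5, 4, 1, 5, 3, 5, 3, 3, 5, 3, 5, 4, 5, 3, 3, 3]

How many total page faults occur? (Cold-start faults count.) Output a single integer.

Step 0: ref 5 → FAULT, frames=[5,-,-]
Step 1: ref 4 → FAULT, frames=[5,4,-]
Step 2: ref 1 → FAULT, frames=[5,4,1]
Step 3: ref 5 → HIT, frames=[5,4,1]
Step 4: ref 3 → FAULT (evict 1), frames=[5,4,3]
Step 5: ref 5 → HIT, frames=[5,4,3]
Step 6: ref 3 → HIT, frames=[5,4,3]
Step 7: ref 3 → HIT, frames=[5,4,3]
Step 8: ref 5 → HIT, frames=[5,4,3]
Step 9: ref 3 → HIT, frames=[5,4,3]
Step 10: ref 5 → HIT, frames=[5,4,3]
Step 11: ref 4 → HIT, frames=[5,4,3]
Step 12: ref 5 → HIT, frames=[5,4,3]
Step 13: ref 3 → HIT, frames=[5,4,3]
Step 14: ref 3 → HIT, frames=[5,4,3]
Step 15: ref 3 → HIT, frames=[5,4,3]
Total faults: 4

Answer: 4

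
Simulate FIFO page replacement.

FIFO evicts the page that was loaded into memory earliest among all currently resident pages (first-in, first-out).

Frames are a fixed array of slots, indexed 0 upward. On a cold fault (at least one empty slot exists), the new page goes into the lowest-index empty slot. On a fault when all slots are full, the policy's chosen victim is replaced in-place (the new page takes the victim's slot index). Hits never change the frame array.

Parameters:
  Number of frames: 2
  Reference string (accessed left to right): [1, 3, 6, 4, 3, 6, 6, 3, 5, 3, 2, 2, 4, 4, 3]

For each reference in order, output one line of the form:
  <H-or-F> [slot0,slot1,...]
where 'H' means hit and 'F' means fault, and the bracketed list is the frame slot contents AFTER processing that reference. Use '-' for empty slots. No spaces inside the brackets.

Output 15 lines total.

F [1,-]
F [1,3]
F [6,3]
F [6,4]
F [3,4]
F [3,6]
H [3,6]
H [3,6]
F [5,6]
F [5,3]
F [2,3]
H [2,3]
F [2,4]
H [2,4]
F [3,4]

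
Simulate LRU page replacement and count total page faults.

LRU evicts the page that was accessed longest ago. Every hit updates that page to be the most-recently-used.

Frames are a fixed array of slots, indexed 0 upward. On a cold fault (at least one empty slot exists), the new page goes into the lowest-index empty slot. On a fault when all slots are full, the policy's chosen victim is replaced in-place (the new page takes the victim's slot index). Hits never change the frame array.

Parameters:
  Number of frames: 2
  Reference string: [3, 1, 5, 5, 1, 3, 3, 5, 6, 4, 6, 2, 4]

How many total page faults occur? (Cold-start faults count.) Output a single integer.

Answer: 9

Derivation:
Step 0: ref 3 → FAULT, frames=[3,-]
Step 1: ref 1 → FAULT, frames=[3,1]
Step 2: ref 5 → FAULT (evict 3), frames=[5,1]
Step 3: ref 5 → HIT, frames=[5,1]
Step 4: ref 1 → HIT, frames=[5,1]
Step 5: ref 3 → FAULT (evict 5), frames=[3,1]
Step 6: ref 3 → HIT, frames=[3,1]
Step 7: ref 5 → FAULT (evict 1), frames=[3,5]
Step 8: ref 6 → FAULT (evict 3), frames=[6,5]
Step 9: ref 4 → FAULT (evict 5), frames=[6,4]
Step 10: ref 6 → HIT, frames=[6,4]
Step 11: ref 2 → FAULT (evict 4), frames=[6,2]
Step 12: ref 4 → FAULT (evict 6), frames=[4,2]
Total faults: 9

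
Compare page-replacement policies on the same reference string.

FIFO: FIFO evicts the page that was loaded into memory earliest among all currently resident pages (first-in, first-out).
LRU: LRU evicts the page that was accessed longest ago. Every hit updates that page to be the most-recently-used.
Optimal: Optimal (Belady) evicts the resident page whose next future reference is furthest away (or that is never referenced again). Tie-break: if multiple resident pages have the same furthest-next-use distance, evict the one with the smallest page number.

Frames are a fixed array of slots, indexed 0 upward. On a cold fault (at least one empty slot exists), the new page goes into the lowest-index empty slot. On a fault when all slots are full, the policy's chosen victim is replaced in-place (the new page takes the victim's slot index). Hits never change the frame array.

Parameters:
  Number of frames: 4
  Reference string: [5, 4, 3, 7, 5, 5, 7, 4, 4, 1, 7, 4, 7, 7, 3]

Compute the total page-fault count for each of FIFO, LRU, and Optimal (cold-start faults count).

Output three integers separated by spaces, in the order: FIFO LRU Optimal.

--- FIFO ---
  step 0: ref 5 -> FAULT, frames=[5,-,-,-] (faults so far: 1)
  step 1: ref 4 -> FAULT, frames=[5,4,-,-] (faults so far: 2)
  step 2: ref 3 -> FAULT, frames=[5,4,3,-] (faults so far: 3)
  step 3: ref 7 -> FAULT, frames=[5,4,3,7] (faults so far: 4)
  step 4: ref 5 -> HIT, frames=[5,4,3,7] (faults so far: 4)
  step 5: ref 5 -> HIT, frames=[5,4,3,7] (faults so far: 4)
  step 6: ref 7 -> HIT, frames=[5,4,3,7] (faults so far: 4)
  step 7: ref 4 -> HIT, frames=[5,4,3,7] (faults so far: 4)
  step 8: ref 4 -> HIT, frames=[5,4,3,7] (faults so far: 4)
  step 9: ref 1 -> FAULT, evict 5, frames=[1,4,3,7] (faults so far: 5)
  step 10: ref 7 -> HIT, frames=[1,4,3,7] (faults so far: 5)
  step 11: ref 4 -> HIT, frames=[1,4,3,7] (faults so far: 5)
  step 12: ref 7 -> HIT, frames=[1,4,3,7] (faults so far: 5)
  step 13: ref 7 -> HIT, frames=[1,4,3,7] (faults so far: 5)
  step 14: ref 3 -> HIT, frames=[1,4,3,7] (faults so far: 5)
  FIFO total faults: 5
--- LRU ---
  step 0: ref 5 -> FAULT, frames=[5,-,-,-] (faults so far: 1)
  step 1: ref 4 -> FAULT, frames=[5,4,-,-] (faults so far: 2)
  step 2: ref 3 -> FAULT, frames=[5,4,3,-] (faults so far: 3)
  step 3: ref 7 -> FAULT, frames=[5,4,3,7] (faults so far: 4)
  step 4: ref 5 -> HIT, frames=[5,4,3,7] (faults so far: 4)
  step 5: ref 5 -> HIT, frames=[5,4,3,7] (faults so far: 4)
  step 6: ref 7 -> HIT, frames=[5,4,3,7] (faults so far: 4)
  step 7: ref 4 -> HIT, frames=[5,4,3,7] (faults so far: 4)
  step 8: ref 4 -> HIT, frames=[5,4,3,7] (faults so far: 4)
  step 9: ref 1 -> FAULT, evict 3, frames=[5,4,1,7] (faults so far: 5)
  step 10: ref 7 -> HIT, frames=[5,4,1,7] (faults so far: 5)
  step 11: ref 4 -> HIT, frames=[5,4,1,7] (faults so far: 5)
  step 12: ref 7 -> HIT, frames=[5,4,1,7] (faults so far: 5)
  step 13: ref 7 -> HIT, frames=[5,4,1,7] (faults so far: 5)
  step 14: ref 3 -> FAULT, evict 5, frames=[3,4,1,7] (faults so far: 6)
  LRU total faults: 6
--- Optimal ---
  step 0: ref 5 -> FAULT, frames=[5,-,-,-] (faults so far: 1)
  step 1: ref 4 -> FAULT, frames=[5,4,-,-] (faults so far: 2)
  step 2: ref 3 -> FAULT, frames=[5,4,3,-] (faults so far: 3)
  step 3: ref 7 -> FAULT, frames=[5,4,3,7] (faults so far: 4)
  step 4: ref 5 -> HIT, frames=[5,4,3,7] (faults so far: 4)
  step 5: ref 5 -> HIT, frames=[5,4,3,7] (faults so far: 4)
  step 6: ref 7 -> HIT, frames=[5,4,3,7] (faults so far: 4)
  step 7: ref 4 -> HIT, frames=[5,4,3,7] (faults so far: 4)
  step 8: ref 4 -> HIT, frames=[5,4,3,7] (faults so far: 4)
  step 9: ref 1 -> FAULT, evict 5, frames=[1,4,3,7] (faults so far: 5)
  step 10: ref 7 -> HIT, frames=[1,4,3,7] (faults so far: 5)
  step 11: ref 4 -> HIT, frames=[1,4,3,7] (faults so far: 5)
  step 12: ref 7 -> HIT, frames=[1,4,3,7] (faults so far: 5)
  step 13: ref 7 -> HIT, frames=[1,4,3,7] (faults so far: 5)
  step 14: ref 3 -> HIT, frames=[1,4,3,7] (faults so far: 5)
  Optimal total faults: 5

Answer: 5 6 5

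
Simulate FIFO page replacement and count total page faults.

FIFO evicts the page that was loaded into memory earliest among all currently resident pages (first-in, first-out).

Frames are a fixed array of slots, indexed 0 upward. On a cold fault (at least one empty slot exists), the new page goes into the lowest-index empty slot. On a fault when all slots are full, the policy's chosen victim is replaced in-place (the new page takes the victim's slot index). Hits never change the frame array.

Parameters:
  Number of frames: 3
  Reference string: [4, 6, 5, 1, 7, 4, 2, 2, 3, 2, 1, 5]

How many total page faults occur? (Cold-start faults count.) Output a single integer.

Step 0: ref 4 → FAULT, frames=[4,-,-]
Step 1: ref 6 → FAULT, frames=[4,6,-]
Step 2: ref 5 → FAULT, frames=[4,6,5]
Step 3: ref 1 → FAULT (evict 4), frames=[1,6,5]
Step 4: ref 7 → FAULT (evict 6), frames=[1,7,5]
Step 5: ref 4 → FAULT (evict 5), frames=[1,7,4]
Step 6: ref 2 → FAULT (evict 1), frames=[2,7,4]
Step 7: ref 2 → HIT, frames=[2,7,4]
Step 8: ref 3 → FAULT (evict 7), frames=[2,3,4]
Step 9: ref 2 → HIT, frames=[2,3,4]
Step 10: ref 1 → FAULT (evict 4), frames=[2,3,1]
Step 11: ref 5 → FAULT (evict 2), frames=[5,3,1]
Total faults: 10

Answer: 10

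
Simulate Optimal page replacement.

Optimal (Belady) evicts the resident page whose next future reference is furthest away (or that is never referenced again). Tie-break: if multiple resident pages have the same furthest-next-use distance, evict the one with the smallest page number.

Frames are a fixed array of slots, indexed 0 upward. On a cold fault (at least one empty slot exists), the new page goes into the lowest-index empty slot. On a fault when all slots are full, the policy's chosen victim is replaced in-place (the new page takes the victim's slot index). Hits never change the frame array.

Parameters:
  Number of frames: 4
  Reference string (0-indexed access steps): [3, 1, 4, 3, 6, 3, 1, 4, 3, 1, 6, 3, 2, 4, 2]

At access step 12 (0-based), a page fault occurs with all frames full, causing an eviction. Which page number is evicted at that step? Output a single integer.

Answer: 1

Derivation:
Step 0: ref 3 -> FAULT, frames=[3,-,-,-]
Step 1: ref 1 -> FAULT, frames=[3,1,-,-]
Step 2: ref 4 -> FAULT, frames=[3,1,4,-]
Step 3: ref 3 -> HIT, frames=[3,1,4,-]
Step 4: ref 6 -> FAULT, frames=[3,1,4,6]
Step 5: ref 3 -> HIT, frames=[3,1,4,6]
Step 6: ref 1 -> HIT, frames=[3,1,4,6]
Step 7: ref 4 -> HIT, frames=[3,1,4,6]
Step 8: ref 3 -> HIT, frames=[3,1,4,6]
Step 9: ref 1 -> HIT, frames=[3,1,4,6]
Step 10: ref 6 -> HIT, frames=[3,1,4,6]
Step 11: ref 3 -> HIT, frames=[3,1,4,6]
Step 12: ref 2 -> FAULT, evict 1, frames=[3,2,4,6]
At step 12: evicted page 1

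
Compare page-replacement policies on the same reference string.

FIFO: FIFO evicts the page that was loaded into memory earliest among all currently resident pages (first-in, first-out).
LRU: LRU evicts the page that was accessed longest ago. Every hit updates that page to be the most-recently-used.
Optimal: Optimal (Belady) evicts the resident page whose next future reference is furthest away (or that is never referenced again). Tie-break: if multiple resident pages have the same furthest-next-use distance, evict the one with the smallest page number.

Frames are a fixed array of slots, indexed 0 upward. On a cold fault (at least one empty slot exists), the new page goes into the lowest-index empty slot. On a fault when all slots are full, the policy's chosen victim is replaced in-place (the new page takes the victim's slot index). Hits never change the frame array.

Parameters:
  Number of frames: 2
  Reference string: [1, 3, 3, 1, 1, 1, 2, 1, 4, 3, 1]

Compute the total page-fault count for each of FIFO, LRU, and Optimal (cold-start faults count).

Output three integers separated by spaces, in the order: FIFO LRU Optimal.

Answer: 7 6 5

Derivation:
--- FIFO ---
  step 0: ref 1 -> FAULT, frames=[1,-] (faults so far: 1)
  step 1: ref 3 -> FAULT, frames=[1,3] (faults so far: 2)
  step 2: ref 3 -> HIT, frames=[1,3] (faults so far: 2)
  step 3: ref 1 -> HIT, frames=[1,3] (faults so far: 2)
  step 4: ref 1 -> HIT, frames=[1,3] (faults so far: 2)
  step 5: ref 1 -> HIT, frames=[1,3] (faults so far: 2)
  step 6: ref 2 -> FAULT, evict 1, frames=[2,3] (faults so far: 3)
  step 7: ref 1 -> FAULT, evict 3, frames=[2,1] (faults so far: 4)
  step 8: ref 4 -> FAULT, evict 2, frames=[4,1] (faults so far: 5)
  step 9: ref 3 -> FAULT, evict 1, frames=[4,3] (faults so far: 6)
  step 10: ref 1 -> FAULT, evict 4, frames=[1,3] (faults so far: 7)
  FIFO total faults: 7
--- LRU ---
  step 0: ref 1 -> FAULT, frames=[1,-] (faults so far: 1)
  step 1: ref 3 -> FAULT, frames=[1,3] (faults so far: 2)
  step 2: ref 3 -> HIT, frames=[1,3] (faults so far: 2)
  step 3: ref 1 -> HIT, frames=[1,3] (faults so far: 2)
  step 4: ref 1 -> HIT, frames=[1,3] (faults so far: 2)
  step 5: ref 1 -> HIT, frames=[1,3] (faults so far: 2)
  step 6: ref 2 -> FAULT, evict 3, frames=[1,2] (faults so far: 3)
  step 7: ref 1 -> HIT, frames=[1,2] (faults so far: 3)
  step 8: ref 4 -> FAULT, evict 2, frames=[1,4] (faults so far: 4)
  step 9: ref 3 -> FAULT, evict 1, frames=[3,4] (faults so far: 5)
  step 10: ref 1 -> FAULT, evict 4, frames=[3,1] (faults so far: 6)
  LRU total faults: 6
--- Optimal ---
  step 0: ref 1 -> FAULT, frames=[1,-] (faults so far: 1)
  step 1: ref 3 -> FAULT, frames=[1,3] (faults so far: 2)
  step 2: ref 3 -> HIT, frames=[1,3] (faults so far: 2)
  step 3: ref 1 -> HIT, frames=[1,3] (faults so far: 2)
  step 4: ref 1 -> HIT, frames=[1,3] (faults so far: 2)
  step 5: ref 1 -> HIT, frames=[1,3] (faults so far: 2)
  step 6: ref 2 -> FAULT, evict 3, frames=[1,2] (faults so far: 3)
  step 7: ref 1 -> HIT, frames=[1,2] (faults so far: 3)
  step 8: ref 4 -> FAULT, evict 2, frames=[1,4] (faults so far: 4)
  step 9: ref 3 -> FAULT, evict 4, frames=[1,3] (faults so far: 5)
  step 10: ref 1 -> HIT, frames=[1,3] (faults so far: 5)
  Optimal total faults: 5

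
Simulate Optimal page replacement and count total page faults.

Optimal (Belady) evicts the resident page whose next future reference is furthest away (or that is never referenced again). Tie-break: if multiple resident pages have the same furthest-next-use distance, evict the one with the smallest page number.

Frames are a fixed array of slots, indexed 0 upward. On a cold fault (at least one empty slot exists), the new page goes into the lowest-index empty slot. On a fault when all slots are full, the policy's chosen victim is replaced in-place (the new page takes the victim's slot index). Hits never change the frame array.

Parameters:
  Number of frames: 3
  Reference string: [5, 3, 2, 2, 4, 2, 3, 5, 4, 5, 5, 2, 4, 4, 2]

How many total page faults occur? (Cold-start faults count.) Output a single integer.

Answer: 5

Derivation:
Step 0: ref 5 → FAULT, frames=[5,-,-]
Step 1: ref 3 → FAULT, frames=[5,3,-]
Step 2: ref 2 → FAULT, frames=[5,3,2]
Step 3: ref 2 → HIT, frames=[5,3,2]
Step 4: ref 4 → FAULT (evict 5), frames=[4,3,2]
Step 5: ref 2 → HIT, frames=[4,3,2]
Step 6: ref 3 → HIT, frames=[4,3,2]
Step 7: ref 5 → FAULT (evict 3), frames=[4,5,2]
Step 8: ref 4 → HIT, frames=[4,5,2]
Step 9: ref 5 → HIT, frames=[4,5,2]
Step 10: ref 5 → HIT, frames=[4,5,2]
Step 11: ref 2 → HIT, frames=[4,5,2]
Step 12: ref 4 → HIT, frames=[4,5,2]
Step 13: ref 4 → HIT, frames=[4,5,2]
Step 14: ref 2 → HIT, frames=[4,5,2]
Total faults: 5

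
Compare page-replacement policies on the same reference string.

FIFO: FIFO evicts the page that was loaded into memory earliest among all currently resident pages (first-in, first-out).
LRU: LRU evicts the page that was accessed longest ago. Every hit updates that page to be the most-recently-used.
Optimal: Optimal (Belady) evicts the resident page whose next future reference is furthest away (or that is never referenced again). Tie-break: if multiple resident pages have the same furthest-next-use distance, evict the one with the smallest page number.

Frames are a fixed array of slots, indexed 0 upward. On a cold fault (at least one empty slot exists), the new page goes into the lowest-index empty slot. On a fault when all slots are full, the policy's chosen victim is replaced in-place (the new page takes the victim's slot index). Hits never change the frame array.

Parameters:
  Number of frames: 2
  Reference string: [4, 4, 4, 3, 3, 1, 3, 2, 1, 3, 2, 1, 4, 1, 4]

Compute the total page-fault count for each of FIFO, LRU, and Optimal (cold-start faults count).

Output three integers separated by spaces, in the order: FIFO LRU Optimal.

--- FIFO ---
  step 0: ref 4 -> FAULT, frames=[4,-] (faults so far: 1)
  step 1: ref 4 -> HIT, frames=[4,-] (faults so far: 1)
  step 2: ref 4 -> HIT, frames=[4,-] (faults so far: 1)
  step 3: ref 3 -> FAULT, frames=[4,3] (faults so far: 2)
  step 4: ref 3 -> HIT, frames=[4,3] (faults so far: 2)
  step 5: ref 1 -> FAULT, evict 4, frames=[1,3] (faults so far: 3)
  step 6: ref 3 -> HIT, frames=[1,3] (faults so far: 3)
  step 7: ref 2 -> FAULT, evict 3, frames=[1,2] (faults so far: 4)
  step 8: ref 1 -> HIT, frames=[1,2] (faults so far: 4)
  step 9: ref 3 -> FAULT, evict 1, frames=[3,2] (faults so far: 5)
  step 10: ref 2 -> HIT, frames=[3,2] (faults so far: 5)
  step 11: ref 1 -> FAULT, evict 2, frames=[3,1] (faults so far: 6)
  step 12: ref 4 -> FAULT, evict 3, frames=[4,1] (faults so far: 7)
  step 13: ref 1 -> HIT, frames=[4,1] (faults so far: 7)
  step 14: ref 4 -> HIT, frames=[4,1] (faults so far: 7)
  FIFO total faults: 7
--- LRU ---
  step 0: ref 4 -> FAULT, frames=[4,-] (faults so far: 1)
  step 1: ref 4 -> HIT, frames=[4,-] (faults so far: 1)
  step 2: ref 4 -> HIT, frames=[4,-] (faults so far: 1)
  step 3: ref 3 -> FAULT, frames=[4,3] (faults so far: 2)
  step 4: ref 3 -> HIT, frames=[4,3] (faults so far: 2)
  step 5: ref 1 -> FAULT, evict 4, frames=[1,3] (faults so far: 3)
  step 6: ref 3 -> HIT, frames=[1,3] (faults so far: 3)
  step 7: ref 2 -> FAULT, evict 1, frames=[2,3] (faults so far: 4)
  step 8: ref 1 -> FAULT, evict 3, frames=[2,1] (faults so far: 5)
  step 9: ref 3 -> FAULT, evict 2, frames=[3,1] (faults so far: 6)
  step 10: ref 2 -> FAULT, evict 1, frames=[3,2] (faults so far: 7)
  step 11: ref 1 -> FAULT, evict 3, frames=[1,2] (faults so far: 8)
  step 12: ref 4 -> FAULT, evict 2, frames=[1,4] (faults so far: 9)
  step 13: ref 1 -> HIT, frames=[1,4] (faults so far: 9)
  step 14: ref 4 -> HIT, frames=[1,4] (faults so far: 9)
  LRU total faults: 9
--- Optimal ---
  step 0: ref 4 -> FAULT, frames=[4,-] (faults so far: 1)
  step 1: ref 4 -> HIT, frames=[4,-] (faults so far: 1)
  step 2: ref 4 -> HIT, frames=[4,-] (faults so far: 1)
  step 3: ref 3 -> FAULT, frames=[4,3] (faults so far: 2)
  step 4: ref 3 -> HIT, frames=[4,3] (faults so far: 2)
  step 5: ref 1 -> FAULT, evict 4, frames=[1,3] (faults so far: 3)
  step 6: ref 3 -> HIT, frames=[1,3] (faults so far: 3)
  step 7: ref 2 -> FAULT, evict 3, frames=[1,2] (faults so far: 4)
  step 8: ref 1 -> HIT, frames=[1,2] (faults so far: 4)
  step 9: ref 3 -> FAULT, evict 1, frames=[3,2] (faults so far: 5)
  step 10: ref 2 -> HIT, frames=[3,2] (faults so far: 5)
  step 11: ref 1 -> FAULT, evict 2, frames=[3,1] (faults so far: 6)
  step 12: ref 4 -> FAULT, evict 3, frames=[4,1] (faults so far: 7)
  step 13: ref 1 -> HIT, frames=[4,1] (faults so far: 7)
  step 14: ref 4 -> HIT, frames=[4,1] (faults so far: 7)
  Optimal total faults: 7

Answer: 7 9 7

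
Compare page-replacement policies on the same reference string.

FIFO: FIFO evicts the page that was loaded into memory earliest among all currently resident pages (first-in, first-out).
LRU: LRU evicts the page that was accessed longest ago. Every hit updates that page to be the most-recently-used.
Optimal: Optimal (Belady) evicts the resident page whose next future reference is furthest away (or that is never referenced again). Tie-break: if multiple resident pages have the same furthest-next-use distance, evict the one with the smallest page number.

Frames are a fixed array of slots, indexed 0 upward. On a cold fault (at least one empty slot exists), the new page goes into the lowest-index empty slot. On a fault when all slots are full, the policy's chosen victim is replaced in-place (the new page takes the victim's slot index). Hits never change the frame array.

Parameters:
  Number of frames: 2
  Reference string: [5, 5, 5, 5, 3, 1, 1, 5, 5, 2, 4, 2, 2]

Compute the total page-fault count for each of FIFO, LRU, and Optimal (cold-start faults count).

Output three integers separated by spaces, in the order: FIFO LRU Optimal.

--- FIFO ---
  step 0: ref 5 -> FAULT, frames=[5,-] (faults so far: 1)
  step 1: ref 5 -> HIT, frames=[5,-] (faults so far: 1)
  step 2: ref 5 -> HIT, frames=[5,-] (faults so far: 1)
  step 3: ref 5 -> HIT, frames=[5,-] (faults so far: 1)
  step 4: ref 3 -> FAULT, frames=[5,3] (faults so far: 2)
  step 5: ref 1 -> FAULT, evict 5, frames=[1,3] (faults so far: 3)
  step 6: ref 1 -> HIT, frames=[1,3] (faults so far: 3)
  step 7: ref 5 -> FAULT, evict 3, frames=[1,5] (faults so far: 4)
  step 8: ref 5 -> HIT, frames=[1,5] (faults so far: 4)
  step 9: ref 2 -> FAULT, evict 1, frames=[2,5] (faults so far: 5)
  step 10: ref 4 -> FAULT, evict 5, frames=[2,4] (faults so far: 6)
  step 11: ref 2 -> HIT, frames=[2,4] (faults so far: 6)
  step 12: ref 2 -> HIT, frames=[2,4] (faults so far: 6)
  FIFO total faults: 6
--- LRU ---
  step 0: ref 5 -> FAULT, frames=[5,-] (faults so far: 1)
  step 1: ref 5 -> HIT, frames=[5,-] (faults so far: 1)
  step 2: ref 5 -> HIT, frames=[5,-] (faults so far: 1)
  step 3: ref 5 -> HIT, frames=[5,-] (faults so far: 1)
  step 4: ref 3 -> FAULT, frames=[5,3] (faults so far: 2)
  step 5: ref 1 -> FAULT, evict 5, frames=[1,3] (faults so far: 3)
  step 6: ref 1 -> HIT, frames=[1,3] (faults so far: 3)
  step 7: ref 5 -> FAULT, evict 3, frames=[1,5] (faults so far: 4)
  step 8: ref 5 -> HIT, frames=[1,5] (faults so far: 4)
  step 9: ref 2 -> FAULT, evict 1, frames=[2,5] (faults so far: 5)
  step 10: ref 4 -> FAULT, evict 5, frames=[2,4] (faults so far: 6)
  step 11: ref 2 -> HIT, frames=[2,4] (faults so far: 6)
  step 12: ref 2 -> HIT, frames=[2,4] (faults so far: 6)
  LRU total faults: 6
--- Optimal ---
  step 0: ref 5 -> FAULT, frames=[5,-] (faults so far: 1)
  step 1: ref 5 -> HIT, frames=[5,-] (faults so far: 1)
  step 2: ref 5 -> HIT, frames=[5,-] (faults so far: 1)
  step 3: ref 5 -> HIT, frames=[5,-] (faults so far: 1)
  step 4: ref 3 -> FAULT, frames=[5,3] (faults so far: 2)
  step 5: ref 1 -> FAULT, evict 3, frames=[5,1] (faults so far: 3)
  step 6: ref 1 -> HIT, frames=[5,1] (faults so far: 3)
  step 7: ref 5 -> HIT, frames=[5,1] (faults so far: 3)
  step 8: ref 5 -> HIT, frames=[5,1] (faults so far: 3)
  step 9: ref 2 -> FAULT, evict 1, frames=[5,2] (faults so far: 4)
  step 10: ref 4 -> FAULT, evict 5, frames=[4,2] (faults so far: 5)
  step 11: ref 2 -> HIT, frames=[4,2] (faults so far: 5)
  step 12: ref 2 -> HIT, frames=[4,2] (faults so far: 5)
  Optimal total faults: 5

Answer: 6 6 5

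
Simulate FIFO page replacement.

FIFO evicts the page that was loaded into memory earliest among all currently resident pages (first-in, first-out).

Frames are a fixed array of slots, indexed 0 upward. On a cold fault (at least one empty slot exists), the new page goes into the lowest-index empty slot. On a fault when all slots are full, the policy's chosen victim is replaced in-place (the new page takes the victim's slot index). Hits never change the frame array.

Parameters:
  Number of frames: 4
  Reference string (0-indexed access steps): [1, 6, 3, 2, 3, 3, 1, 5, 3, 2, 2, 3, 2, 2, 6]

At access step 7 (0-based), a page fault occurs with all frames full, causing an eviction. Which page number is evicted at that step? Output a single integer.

Answer: 1

Derivation:
Step 0: ref 1 -> FAULT, frames=[1,-,-,-]
Step 1: ref 6 -> FAULT, frames=[1,6,-,-]
Step 2: ref 3 -> FAULT, frames=[1,6,3,-]
Step 3: ref 2 -> FAULT, frames=[1,6,3,2]
Step 4: ref 3 -> HIT, frames=[1,6,3,2]
Step 5: ref 3 -> HIT, frames=[1,6,3,2]
Step 6: ref 1 -> HIT, frames=[1,6,3,2]
Step 7: ref 5 -> FAULT, evict 1, frames=[5,6,3,2]
At step 7: evicted page 1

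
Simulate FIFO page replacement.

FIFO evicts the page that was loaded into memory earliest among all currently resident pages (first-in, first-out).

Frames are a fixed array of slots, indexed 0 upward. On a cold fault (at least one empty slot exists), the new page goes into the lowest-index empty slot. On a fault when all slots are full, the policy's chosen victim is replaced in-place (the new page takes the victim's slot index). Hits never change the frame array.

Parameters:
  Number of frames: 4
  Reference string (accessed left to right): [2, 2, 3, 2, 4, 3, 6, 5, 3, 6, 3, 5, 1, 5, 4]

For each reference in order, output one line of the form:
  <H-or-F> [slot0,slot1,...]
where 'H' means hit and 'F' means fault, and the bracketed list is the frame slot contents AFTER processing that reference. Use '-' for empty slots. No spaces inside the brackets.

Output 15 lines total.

F [2,-,-,-]
H [2,-,-,-]
F [2,3,-,-]
H [2,3,-,-]
F [2,3,4,-]
H [2,3,4,-]
F [2,3,4,6]
F [5,3,4,6]
H [5,3,4,6]
H [5,3,4,6]
H [5,3,4,6]
H [5,3,4,6]
F [5,1,4,6]
H [5,1,4,6]
H [5,1,4,6]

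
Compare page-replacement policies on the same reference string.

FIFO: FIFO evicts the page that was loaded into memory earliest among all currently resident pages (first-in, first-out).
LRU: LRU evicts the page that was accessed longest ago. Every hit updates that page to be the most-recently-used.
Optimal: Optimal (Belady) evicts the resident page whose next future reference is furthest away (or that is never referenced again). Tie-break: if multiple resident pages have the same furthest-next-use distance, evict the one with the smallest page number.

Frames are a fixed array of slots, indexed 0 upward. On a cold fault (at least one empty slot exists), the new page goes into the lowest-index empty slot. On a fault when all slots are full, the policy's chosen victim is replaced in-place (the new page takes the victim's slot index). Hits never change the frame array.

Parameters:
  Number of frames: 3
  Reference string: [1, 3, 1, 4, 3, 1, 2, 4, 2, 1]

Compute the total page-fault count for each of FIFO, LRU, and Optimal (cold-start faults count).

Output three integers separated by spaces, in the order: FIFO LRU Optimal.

--- FIFO ---
  step 0: ref 1 -> FAULT, frames=[1,-,-] (faults so far: 1)
  step 1: ref 3 -> FAULT, frames=[1,3,-] (faults so far: 2)
  step 2: ref 1 -> HIT, frames=[1,3,-] (faults so far: 2)
  step 3: ref 4 -> FAULT, frames=[1,3,4] (faults so far: 3)
  step 4: ref 3 -> HIT, frames=[1,3,4] (faults so far: 3)
  step 5: ref 1 -> HIT, frames=[1,3,4] (faults so far: 3)
  step 6: ref 2 -> FAULT, evict 1, frames=[2,3,4] (faults so far: 4)
  step 7: ref 4 -> HIT, frames=[2,3,4] (faults so far: 4)
  step 8: ref 2 -> HIT, frames=[2,3,4] (faults so far: 4)
  step 9: ref 1 -> FAULT, evict 3, frames=[2,1,4] (faults so far: 5)
  FIFO total faults: 5
--- LRU ---
  step 0: ref 1 -> FAULT, frames=[1,-,-] (faults so far: 1)
  step 1: ref 3 -> FAULT, frames=[1,3,-] (faults so far: 2)
  step 2: ref 1 -> HIT, frames=[1,3,-] (faults so far: 2)
  step 3: ref 4 -> FAULT, frames=[1,3,4] (faults so far: 3)
  step 4: ref 3 -> HIT, frames=[1,3,4] (faults so far: 3)
  step 5: ref 1 -> HIT, frames=[1,3,4] (faults so far: 3)
  step 6: ref 2 -> FAULT, evict 4, frames=[1,3,2] (faults so far: 4)
  step 7: ref 4 -> FAULT, evict 3, frames=[1,4,2] (faults so far: 5)
  step 8: ref 2 -> HIT, frames=[1,4,2] (faults so far: 5)
  step 9: ref 1 -> HIT, frames=[1,4,2] (faults so far: 5)
  LRU total faults: 5
--- Optimal ---
  step 0: ref 1 -> FAULT, frames=[1,-,-] (faults so far: 1)
  step 1: ref 3 -> FAULT, frames=[1,3,-] (faults so far: 2)
  step 2: ref 1 -> HIT, frames=[1,3,-] (faults so far: 2)
  step 3: ref 4 -> FAULT, frames=[1,3,4] (faults so far: 3)
  step 4: ref 3 -> HIT, frames=[1,3,4] (faults so far: 3)
  step 5: ref 1 -> HIT, frames=[1,3,4] (faults so far: 3)
  step 6: ref 2 -> FAULT, evict 3, frames=[1,2,4] (faults so far: 4)
  step 7: ref 4 -> HIT, frames=[1,2,4] (faults so far: 4)
  step 8: ref 2 -> HIT, frames=[1,2,4] (faults so far: 4)
  step 9: ref 1 -> HIT, frames=[1,2,4] (faults so far: 4)
  Optimal total faults: 4

Answer: 5 5 4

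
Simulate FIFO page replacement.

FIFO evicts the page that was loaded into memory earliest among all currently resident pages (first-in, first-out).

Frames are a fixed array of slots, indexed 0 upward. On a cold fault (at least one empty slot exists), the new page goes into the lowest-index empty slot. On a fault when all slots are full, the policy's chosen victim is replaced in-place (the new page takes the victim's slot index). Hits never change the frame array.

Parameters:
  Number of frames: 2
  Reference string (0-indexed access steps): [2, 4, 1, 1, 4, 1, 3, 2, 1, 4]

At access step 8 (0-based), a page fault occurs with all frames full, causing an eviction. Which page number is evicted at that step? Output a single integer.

Step 0: ref 2 -> FAULT, frames=[2,-]
Step 1: ref 4 -> FAULT, frames=[2,4]
Step 2: ref 1 -> FAULT, evict 2, frames=[1,4]
Step 3: ref 1 -> HIT, frames=[1,4]
Step 4: ref 4 -> HIT, frames=[1,4]
Step 5: ref 1 -> HIT, frames=[1,4]
Step 6: ref 3 -> FAULT, evict 4, frames=[1,3]
Step 7: ref 2 -> FAULT, evict 1, frames=[2,3]
Step 8: ref 1 -> FAULT, evict 3, frames=[2,1]
At step 8: evicted page 3

Answer: 3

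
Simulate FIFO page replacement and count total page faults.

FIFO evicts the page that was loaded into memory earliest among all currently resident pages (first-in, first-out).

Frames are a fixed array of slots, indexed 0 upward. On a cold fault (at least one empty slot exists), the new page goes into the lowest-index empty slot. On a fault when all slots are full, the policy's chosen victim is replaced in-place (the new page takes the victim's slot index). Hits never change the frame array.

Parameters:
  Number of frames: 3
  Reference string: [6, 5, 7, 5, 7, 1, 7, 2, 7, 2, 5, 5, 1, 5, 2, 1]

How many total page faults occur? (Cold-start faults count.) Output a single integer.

Step 0: ref 6 → FAULT, frames=[6,-,-]
Step 1: ref 5 → FAULT, frames=[6,5,-]
Step 2: ref 7 → FAULT, frames=[6,5,7]
Step 3: ref 5 → HIT, frames=[6,5,7]
Step 4: ref 7 → HIT, frames=[6,5,7]
Step 5: ref 1 → FAULT (evict 6), frames=[1,5,7]
Step 6: ref 7 → HIT, frames=[1,5,7]
Step 7: ref 2 → FAULT (evict 5), frames=[1,2,7]
Step 8: ref 7 → HIT, frames=[1,2,7]
Step 9: ref 2 → HIT, frames=[1,2,7]
Step 10: ref 5 → FAULT (evict 7), frames=[1,2,5]
Step 11: ref 5 → HIT, frames=[1,2,5]
Step 12: ref 1 → HIT, frames=[1,2,5]
Step 13: ref 5 → HIT, frames=[1,2,5]
Step 14: ref 2 → HIT, frames=[1,2,5]
Step 15: ref 1 → HIT, frames=[1,2,5]
Total faults: 6

Answer: 6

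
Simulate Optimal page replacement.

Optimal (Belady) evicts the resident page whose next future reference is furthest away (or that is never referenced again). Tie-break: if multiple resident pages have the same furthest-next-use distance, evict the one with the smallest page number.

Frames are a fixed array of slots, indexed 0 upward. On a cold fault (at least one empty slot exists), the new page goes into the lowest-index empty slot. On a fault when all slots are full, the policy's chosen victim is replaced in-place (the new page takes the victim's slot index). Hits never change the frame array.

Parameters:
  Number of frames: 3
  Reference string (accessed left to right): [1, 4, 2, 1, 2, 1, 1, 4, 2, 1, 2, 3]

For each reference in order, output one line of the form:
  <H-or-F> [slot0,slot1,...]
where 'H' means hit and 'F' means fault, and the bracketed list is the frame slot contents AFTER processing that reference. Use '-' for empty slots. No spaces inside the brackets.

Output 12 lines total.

F [1,-,-]
F [1,4,-]
F [1,4,2]
H [1,4,2]
H [1,4,2]
H [1,4,2]
H [1,4,2]
H [1,4,2]
H [1,4,2]
H [1,4,2]
H [1,4,2]
F [3,4,2]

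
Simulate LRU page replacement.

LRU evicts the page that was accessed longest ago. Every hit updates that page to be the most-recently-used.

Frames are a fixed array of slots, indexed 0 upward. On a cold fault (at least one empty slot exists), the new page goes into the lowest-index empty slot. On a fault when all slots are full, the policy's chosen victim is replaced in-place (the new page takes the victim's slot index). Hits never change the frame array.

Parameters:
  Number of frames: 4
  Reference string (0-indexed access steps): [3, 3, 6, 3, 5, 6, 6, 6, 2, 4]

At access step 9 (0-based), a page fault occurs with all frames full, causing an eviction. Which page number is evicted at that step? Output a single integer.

Step 0: ref 3 -> FAULT, frames=[3,-,-,-]
Step 1: ref 3 -> HIT, frames=[3,-,-,-]
Step 2: ref 6 -> FAULT, frames=[3,6,-,-]
Step 3: ref 3 -> HIT, frames=[3,6,-,-]
Step 4: ref 5 -> FAULT, frames=[3,6,5,-]
Step 5: ref 6 -> HIT, frames=[3,6,5,-]
Step 6: ref 6 -> HIT, frames=[3,6,5,-]
Step 7: ref 6 -> HIT, frames=[3,6,5,-]
Step 8: ref 2 -> FAULT, frames=[3,6,5,2]
Step 9: ref 4 -> FAULT, evict 3, frames=[4,6,5,2]
At step 9: evicted page 3

Answer: 3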